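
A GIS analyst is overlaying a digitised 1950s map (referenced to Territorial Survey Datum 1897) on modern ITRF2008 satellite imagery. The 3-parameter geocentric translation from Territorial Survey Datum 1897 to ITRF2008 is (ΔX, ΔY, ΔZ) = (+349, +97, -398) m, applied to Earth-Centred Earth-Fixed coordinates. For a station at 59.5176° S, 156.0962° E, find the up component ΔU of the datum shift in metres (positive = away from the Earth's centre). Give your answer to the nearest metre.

ΔU = 201 m

At φ = -59.5176°, λ = 156.0962°: sin φ = -0.861785, cos φ = 0.507274, sin λ = 0.405202, cos λ = -0.914227.
ΔU = cos φ cos λ·ΔX + cos φ sin λ·ΔY + sin φ·ΔZ = (0.507274)(-0.914227)(349) + (0.507274)(0.405202)(97) + (-0.861785)(-398) = 201.08 m.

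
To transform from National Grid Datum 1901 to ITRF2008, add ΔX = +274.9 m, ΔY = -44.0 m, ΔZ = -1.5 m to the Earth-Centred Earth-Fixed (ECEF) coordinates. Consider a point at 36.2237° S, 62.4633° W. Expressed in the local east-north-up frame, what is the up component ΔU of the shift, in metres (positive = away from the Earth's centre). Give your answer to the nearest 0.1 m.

ΔU = 134.9 m

The local up (radial) axis is (cos φ cos λ, cos φ sin λ, sin φ), giving ΔU = 102.526 + 31.474 + 0.886 = 134.89 m.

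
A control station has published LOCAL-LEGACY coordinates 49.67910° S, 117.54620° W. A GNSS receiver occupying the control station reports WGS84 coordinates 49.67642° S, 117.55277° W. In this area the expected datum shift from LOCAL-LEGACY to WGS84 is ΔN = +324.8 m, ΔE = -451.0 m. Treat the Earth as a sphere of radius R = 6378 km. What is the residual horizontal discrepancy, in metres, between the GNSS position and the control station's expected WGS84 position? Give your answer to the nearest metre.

Observed coordinate differences: Δφ = +0.00268°, Δλ = -0.00657°.
Converting to metres (1° lat = 111317 m, cos φ = 0.647068): observed ΔN = 298.3 m, observed ΔE = -473.2 m.
Subtracting the expected shift leaves a residual of 298.3 − (324.8) = -26.5 m north and -473.2 − (-451.0) = -22.2 m east.
Residual distance = √((-26.5)² + (-22.2)²) = 34.6 m.

35 m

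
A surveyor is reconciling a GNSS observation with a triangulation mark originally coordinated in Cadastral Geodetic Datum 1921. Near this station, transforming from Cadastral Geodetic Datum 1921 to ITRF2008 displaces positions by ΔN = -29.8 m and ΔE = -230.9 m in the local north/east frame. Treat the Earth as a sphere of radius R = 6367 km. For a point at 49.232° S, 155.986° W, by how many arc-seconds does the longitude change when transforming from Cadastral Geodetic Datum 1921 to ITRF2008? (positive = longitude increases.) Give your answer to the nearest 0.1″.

Δλ = -11.5″

At latitude -49.232°, cos φ = 0.652998.
One radian of longitude at latitude φ spans R cos φ, so Δλ = ΔE / (R cos φ) = -230.9 / (6367000 × 0.652998) = -5.5536e-05 rad = -11.455″.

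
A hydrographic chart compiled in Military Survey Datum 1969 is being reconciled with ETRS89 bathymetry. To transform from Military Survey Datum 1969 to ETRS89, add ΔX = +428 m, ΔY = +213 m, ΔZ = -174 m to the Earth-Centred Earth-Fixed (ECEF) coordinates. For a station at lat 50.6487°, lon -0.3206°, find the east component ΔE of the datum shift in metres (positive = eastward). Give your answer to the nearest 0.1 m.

ΔE = 215.4 m

At φ = 50.6487°, λ = -0.3206°: sin φ = 0.773273, cos φ = 0.634073, sin λ = -0.005595, cos λ = 0.999984.
ΔE = −sin λ·ΔX + cos λ·ΔY = −(-0.005595)·(428) + (0.999984)·(213) = 215.39 m.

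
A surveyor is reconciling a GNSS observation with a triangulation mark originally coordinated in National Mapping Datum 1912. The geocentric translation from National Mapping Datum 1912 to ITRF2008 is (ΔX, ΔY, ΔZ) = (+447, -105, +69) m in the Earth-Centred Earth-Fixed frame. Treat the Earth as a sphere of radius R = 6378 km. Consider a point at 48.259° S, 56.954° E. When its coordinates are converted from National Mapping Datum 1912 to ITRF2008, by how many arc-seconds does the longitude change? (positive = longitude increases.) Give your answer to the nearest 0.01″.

Δλ = -20.98″

sin φ = -0.746162, cos φ = 0.665764, sin λ = 0.838233, cos λ = 0.545312.
East component: ΔE = −sin λ·ΔX + cos λ·ΔY = −(0.838233)(447) + (0.545312)(-105) = -431.95 m.
1° of latitude spans πR/180 = 111317 m; at latitude φ, 1° of longitude spans that × cos φ = 74111.0 m, so Δλ = -431.95 / 74111.0 × 3600 = -20.982″.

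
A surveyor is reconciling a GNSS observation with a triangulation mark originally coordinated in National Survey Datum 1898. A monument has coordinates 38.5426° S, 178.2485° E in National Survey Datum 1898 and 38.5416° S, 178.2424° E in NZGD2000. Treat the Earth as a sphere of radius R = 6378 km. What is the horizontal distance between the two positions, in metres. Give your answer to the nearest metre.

Δφ = -38.5416° − -38.5426° = +0.0010°; Δλ = 178.2424° − 178.2485° = -0.0061°.
1° along a meridian = πR/180 = 111317 m.
ΔN = Δφ × 111317 = 111.3 m; ΔE = Δλ × 111317 × cos(-38.5426°) = -0.0061 × 111317 × 0.782145 = -531.1 m.
Distance = √(ΔE² + ΔN²) = √((-531.1)² + 111.3²) = 542.6 m.

543 m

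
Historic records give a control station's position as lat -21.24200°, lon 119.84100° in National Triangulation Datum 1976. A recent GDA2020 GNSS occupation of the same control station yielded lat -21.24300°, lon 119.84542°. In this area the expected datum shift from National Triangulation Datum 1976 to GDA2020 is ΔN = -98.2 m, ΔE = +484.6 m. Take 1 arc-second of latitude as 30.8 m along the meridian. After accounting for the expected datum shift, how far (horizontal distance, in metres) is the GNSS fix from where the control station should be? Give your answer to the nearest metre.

31 m

Observed coordinate differences: Δφ = -0.00100°, Δλ = +0.00442°.
Converting to metres (1° lat = 110880 m, cos φ = 0.932058): observed ΔN = -110.9 m, observed ΔE = 456.8 m.
Subtracting the expected shift leaves a residual of -110.9 − (-98.2) = -12.7 m north and 456.8 − (484.6) = -27.8 m east.
Residual distance = √((-12.7)² + (-27.8)²) = 30.6 m.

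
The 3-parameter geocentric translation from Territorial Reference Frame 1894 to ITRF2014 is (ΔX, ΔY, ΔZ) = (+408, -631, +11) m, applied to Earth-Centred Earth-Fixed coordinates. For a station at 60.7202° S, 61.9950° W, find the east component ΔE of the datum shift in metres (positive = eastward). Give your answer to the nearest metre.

At φ = -60.7202°, λ = -61.9950°: sin φ = -0.872242, cos φ = 0.489075, sin λ = -0.882907, cos λ = 0.469549.
ΔE = −sin λ·ΔX + cos λ·ΔY = −(-0.882907)·(408) + (0.469549)·(-631) = 63.94 m.

ΔE = 64 m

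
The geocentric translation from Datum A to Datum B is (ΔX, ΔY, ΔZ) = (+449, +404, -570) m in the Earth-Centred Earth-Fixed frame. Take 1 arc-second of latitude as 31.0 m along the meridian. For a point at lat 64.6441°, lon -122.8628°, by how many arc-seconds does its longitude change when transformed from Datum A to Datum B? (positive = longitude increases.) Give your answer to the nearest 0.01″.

sin φ = 0.903665, cos φ = 0.428240, sin λ = -0.839972, cos λ = -0.542629.
East component: ΔE = −sin λ·ΔX + cos λ·ΔY = −(-0.839972)(449) + (-0.542629)(404) = 157.93 m.
1° of latitude spans 3600 × 31.00 = 111600 m; at latitude φ, 1° of longitude spans that × cos φ = 47791.6 m, so Δλ = 157.93 / 47791.6 × 3600 = 11.896″.

Δλ = 11.90″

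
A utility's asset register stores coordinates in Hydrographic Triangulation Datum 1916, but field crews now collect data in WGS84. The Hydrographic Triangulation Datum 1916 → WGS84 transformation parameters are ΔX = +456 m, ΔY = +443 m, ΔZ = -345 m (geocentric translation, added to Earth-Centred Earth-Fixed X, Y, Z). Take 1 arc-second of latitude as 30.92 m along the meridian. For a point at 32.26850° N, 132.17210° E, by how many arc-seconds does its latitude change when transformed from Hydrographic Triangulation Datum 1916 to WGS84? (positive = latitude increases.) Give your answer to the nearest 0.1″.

sin φ = 0.533888, cos φ = 0.845555, sin λ = 0.741132, cos λ = -0.671360.
North component: ΔN = −sin φ cos λ·ΔX − sin φ sin λ·ΔY + cos φ·ΔZ = −(0.533888)(-0.671360)(456) − (0.533888)(0.741132)(443) + (0.845555)(-345) = -303.56 m.
1° of latitude spans 3600 × 30.92 = 111312 m, so Δφ = -303.56 / 111312 × 3600 = -9.818″.

Δφ = -9.8″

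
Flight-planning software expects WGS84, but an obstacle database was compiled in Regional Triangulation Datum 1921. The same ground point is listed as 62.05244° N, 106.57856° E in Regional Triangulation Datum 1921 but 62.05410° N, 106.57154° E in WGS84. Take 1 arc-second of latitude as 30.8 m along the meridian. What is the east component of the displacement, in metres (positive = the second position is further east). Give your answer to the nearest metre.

Δφ = 62.05410° − 62.05244° = +0.00166°; Δλ = 106.57154° − 106.57856° = -0.00702°.
1° of latitude = 3600 × 30.80 = 110880 m.
ΔN = Δφ × 110880 = 184.1 m; ΔE = Δλ × 110880 × cos(62.05244°) = -0.00702 × 110880 × 0.468663 = -364.8 m.

ΔE = -365 m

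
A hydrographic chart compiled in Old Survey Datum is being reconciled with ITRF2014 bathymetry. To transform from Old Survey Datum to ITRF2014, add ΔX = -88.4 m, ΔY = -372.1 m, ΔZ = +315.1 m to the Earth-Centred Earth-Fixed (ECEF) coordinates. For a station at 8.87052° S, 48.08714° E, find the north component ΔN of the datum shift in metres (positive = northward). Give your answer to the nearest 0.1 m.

The local north axis is (−sin φ cos λ, −sin φ sin λ, cos φ), giving ΔN = -9.106 − 42.699 + 311.331 = 259.53 m.

ΔN = 259.5 m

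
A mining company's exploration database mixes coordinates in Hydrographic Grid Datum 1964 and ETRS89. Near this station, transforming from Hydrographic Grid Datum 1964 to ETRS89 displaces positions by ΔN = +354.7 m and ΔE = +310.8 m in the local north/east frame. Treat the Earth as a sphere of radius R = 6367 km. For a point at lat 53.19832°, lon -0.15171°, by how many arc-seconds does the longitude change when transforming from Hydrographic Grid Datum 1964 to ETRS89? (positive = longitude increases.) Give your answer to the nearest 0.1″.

Δλ = 16.8″

At latitude 53.19832°, cos φ = 0.599047.
One radian of longitude at latitude φ spans R cos φ, so Δλ = ΔE / (R cos φ) = 310.8 / (6367000 × 0.599047) = 8.1486e-05 rad = 16.808″.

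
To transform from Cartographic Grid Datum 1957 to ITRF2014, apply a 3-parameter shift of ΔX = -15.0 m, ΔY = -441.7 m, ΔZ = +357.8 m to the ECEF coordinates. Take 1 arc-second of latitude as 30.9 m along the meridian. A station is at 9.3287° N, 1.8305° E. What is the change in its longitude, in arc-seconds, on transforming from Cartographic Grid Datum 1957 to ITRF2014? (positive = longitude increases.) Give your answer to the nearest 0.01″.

Δλ = -14.46″

sin φ = 0.162098, cos φ = 0.986775, sin λ = 0.031943, cos λ = 0.999490.
East component: ΔE = −sin λ·ΔX + cos λ·ΔY = −(0.031943)(-15.0) + (0.999490)(-441.7) = -441.00 m.
1° of latitude spans 3600 × 30.90 = 111240 m; at latitude φ, 1° of longitude spans that × cos φ = 109768.8 m, so Δλ = -441.00 / 109768.8 × 3600 = -14.463″.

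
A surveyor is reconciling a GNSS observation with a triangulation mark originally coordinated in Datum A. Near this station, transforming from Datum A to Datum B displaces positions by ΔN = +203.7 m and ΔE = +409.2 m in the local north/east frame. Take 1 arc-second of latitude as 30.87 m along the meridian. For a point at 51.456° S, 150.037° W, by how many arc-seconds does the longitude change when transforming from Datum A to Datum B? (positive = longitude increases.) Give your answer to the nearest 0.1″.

Δλ = 21.3″

At latitude -51.456°, cos φ = 0.623115.
1″ of longitude at this latitude = 30.87 × cos φ = 19.2356 m, so Δλ = 409.2 / 19.2356 = 21.273″.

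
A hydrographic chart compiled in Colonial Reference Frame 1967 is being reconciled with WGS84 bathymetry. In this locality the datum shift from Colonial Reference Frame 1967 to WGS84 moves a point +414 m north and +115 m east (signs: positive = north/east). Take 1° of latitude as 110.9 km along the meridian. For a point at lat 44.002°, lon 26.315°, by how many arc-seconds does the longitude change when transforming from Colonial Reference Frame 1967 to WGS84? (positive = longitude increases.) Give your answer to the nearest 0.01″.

Δλ = 5.19″

At latitude 44.002°, cos φ = 0.719316.
1° of longitude at this latitude = 110.9 × cos φ = 79.77 km, so Δλ = 115.0 / 79772.1 = 0.0014416° = 5.190″.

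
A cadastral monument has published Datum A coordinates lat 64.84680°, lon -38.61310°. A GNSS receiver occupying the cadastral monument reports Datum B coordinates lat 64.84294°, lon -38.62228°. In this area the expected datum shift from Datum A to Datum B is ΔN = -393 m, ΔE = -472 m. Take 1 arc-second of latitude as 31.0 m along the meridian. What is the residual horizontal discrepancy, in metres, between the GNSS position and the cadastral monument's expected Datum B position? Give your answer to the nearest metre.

Observed coordinate differences: Δφ = -0.00386°, Δλ = -0.00918°.
Converting to metres (1° lat = 111600 m, cos φ = 0.425040): observed ΔN = -430.8 m, observed ΔE = -435.4 m.
Subtracting the expected shift leaves a residual of -430.8 − (-393) = -37.8 m north and -435.4 − (-472) = 36.6 m east.
Residual distance = √((-37.8)² + 36.6²) = 52.6 m.

53 m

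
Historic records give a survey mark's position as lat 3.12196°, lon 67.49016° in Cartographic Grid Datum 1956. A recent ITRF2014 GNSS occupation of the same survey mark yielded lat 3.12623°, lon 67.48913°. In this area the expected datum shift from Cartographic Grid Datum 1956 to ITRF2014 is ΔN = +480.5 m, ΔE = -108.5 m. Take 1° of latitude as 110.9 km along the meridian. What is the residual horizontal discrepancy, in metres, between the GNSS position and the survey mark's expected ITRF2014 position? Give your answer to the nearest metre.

Observed coordinate differences: Δφ = +0.00427°, Δλ = -0.00103°.
Converting to metres (1° lat = 110900 m, cos φ = 0.998516): observed ΔN = 473.5 m, observed ΔE = -114.1 m.
Subtracting the expected shift leaves a residual of 473.5 − (480.5) = -7.0 m north and -114.1 − (-108.5) = -5.6 m east.
Residual distance = √((-7.0)² + (-5.6)²) = 8.9 m.

9 m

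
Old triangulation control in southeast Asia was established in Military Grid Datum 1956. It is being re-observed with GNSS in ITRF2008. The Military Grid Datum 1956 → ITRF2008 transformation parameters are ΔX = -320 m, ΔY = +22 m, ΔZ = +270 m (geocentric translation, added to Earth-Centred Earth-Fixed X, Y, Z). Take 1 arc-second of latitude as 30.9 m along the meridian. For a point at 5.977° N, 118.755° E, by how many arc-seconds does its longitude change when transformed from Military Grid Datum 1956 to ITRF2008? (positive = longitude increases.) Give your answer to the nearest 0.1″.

sin φ = 0.104129, cos φ = 0.994564, sin λ = 0.876685, cos λ = -0.481065.
East component: ΔE = −sin λ·ΔX + cos λ·ΔY = −(0.876685)(-320) + (-0.481065)(22) = 269.96 m.
1° of latitude spans 3600 × 30.90 = 111240 m; at latitude φ, 1° of longitude spans that × cos φ = 110635.3 m, so Δλ = 269.96 / 110635.3 × 3600 = 8.784″.

Δλ = 8.8″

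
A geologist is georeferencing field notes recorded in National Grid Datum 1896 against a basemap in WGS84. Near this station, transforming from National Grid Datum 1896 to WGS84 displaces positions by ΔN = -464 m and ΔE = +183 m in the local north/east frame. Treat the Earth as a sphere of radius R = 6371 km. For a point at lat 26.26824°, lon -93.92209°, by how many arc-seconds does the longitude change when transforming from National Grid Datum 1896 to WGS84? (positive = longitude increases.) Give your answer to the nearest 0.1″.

At latitude 26.26824°, cos φ = 0.896732.
One radian of longitude at latitude φ spans R cos φ, so Δλ = ΔE / (R cos φ) = 183.0 / (6371000 × 0.896732) = 3.2032e-05 rad = 6.607″.

Δλ = 6.6″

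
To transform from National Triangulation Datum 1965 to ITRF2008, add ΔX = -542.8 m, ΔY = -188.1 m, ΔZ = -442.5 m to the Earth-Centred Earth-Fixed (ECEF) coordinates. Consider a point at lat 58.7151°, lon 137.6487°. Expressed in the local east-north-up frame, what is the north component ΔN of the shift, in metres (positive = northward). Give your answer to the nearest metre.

ΔN = -464 m

The local north axis is (−sin φ cos λ, −sin φ sin λ, cos φ), giving ΔN = -342.816 + 108.293 − 229.788 = -464.31 m.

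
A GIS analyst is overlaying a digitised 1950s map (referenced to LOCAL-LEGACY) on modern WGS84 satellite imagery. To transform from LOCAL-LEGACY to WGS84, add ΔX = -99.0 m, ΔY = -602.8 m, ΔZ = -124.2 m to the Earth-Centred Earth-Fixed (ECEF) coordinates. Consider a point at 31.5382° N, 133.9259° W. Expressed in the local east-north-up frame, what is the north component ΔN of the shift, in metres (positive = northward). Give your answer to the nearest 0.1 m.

ΔN = -368.9 m

At φ = 31.5382°, λ = -133.9259°: sin φ = 0.523067, cos φ = 0.852292, sin λ = -0.720238, cos λ = -0.693727.
ΔN = −sin φ cos λ·ΔX − sin φ sin λ·ΔY + cos φ·ΔZ = −(0.523067)(-0.693727)(-99.0) − (0.523067)(-0.720238)(-602.8) + (0.852292)(-124.2) = -368.87 m.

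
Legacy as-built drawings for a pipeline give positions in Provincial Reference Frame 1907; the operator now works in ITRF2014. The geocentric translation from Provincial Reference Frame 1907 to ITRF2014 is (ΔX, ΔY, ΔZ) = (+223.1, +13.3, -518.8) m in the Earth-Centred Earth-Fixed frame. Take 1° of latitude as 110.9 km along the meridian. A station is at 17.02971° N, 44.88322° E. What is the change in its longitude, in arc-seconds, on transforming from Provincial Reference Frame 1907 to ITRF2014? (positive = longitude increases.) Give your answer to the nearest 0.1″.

Δλ = -5.0″

sin φ = 0.292868, cos φ = 0.956153, sin λ = 0.705664, cos λ = 0.708547.
East component: ΔE = −sin λ·ΔX + cos λ·ΔY = −(0.705664)(223.1) + (0.708547)(13.3) = -148.01 m.
1° of latitude spans 110900 m; at latitude φ, 1° of longitude spans that × cos φ = 106037.4 m, so Δλ = -148.01 / 106037.4 × 3600 = -5.025″.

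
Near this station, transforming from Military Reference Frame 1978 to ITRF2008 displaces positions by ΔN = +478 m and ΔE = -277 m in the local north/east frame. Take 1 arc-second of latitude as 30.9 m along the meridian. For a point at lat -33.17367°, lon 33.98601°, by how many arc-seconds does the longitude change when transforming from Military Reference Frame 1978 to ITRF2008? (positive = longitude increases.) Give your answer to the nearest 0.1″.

At latitude -33.17367°, cos φ = 0.837016.
1″ of longitude at this latitude = 30.90 × cos φ = 25.8638 m, so Δλ = -277.0 / 25.8638 = -10.710″.

Δλ = -10.7″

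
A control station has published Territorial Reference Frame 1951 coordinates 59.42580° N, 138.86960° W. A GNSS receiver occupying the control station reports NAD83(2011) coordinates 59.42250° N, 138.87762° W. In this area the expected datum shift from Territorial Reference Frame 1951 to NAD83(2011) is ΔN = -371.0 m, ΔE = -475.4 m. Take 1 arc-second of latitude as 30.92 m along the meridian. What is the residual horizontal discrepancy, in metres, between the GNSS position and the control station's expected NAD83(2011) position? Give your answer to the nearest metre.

22 m

Observed coordinate differences: Δφ = -0.00330°, Δλ = -0.00802°.
Converting to metres (1° lat = 111312 m, cos φ = 0.508654): observed ΔN = -367.3 m, observed ΔE = -454.1 m.
Subtracting the expected shift leaves a residual of -367.3 − (-371.0) = 3.7 m north and -454.1 − (-475.4) = 21.3 m east.
Residual distance = √(3.7² + 21.3²) = 21.6 m.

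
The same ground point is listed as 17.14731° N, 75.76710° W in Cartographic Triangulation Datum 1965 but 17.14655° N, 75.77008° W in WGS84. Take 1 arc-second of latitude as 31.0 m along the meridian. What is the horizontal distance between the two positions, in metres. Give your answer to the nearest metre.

329 m

Δφ = 17.14655° − 17.14731° = -0.00076°; Δλ = -75.77008° − -75.76710° = -0.00298°.
1° of latitude = 3600 × 31.00 = 111600 m.
ΔN = Δφ × 111600 = -84.8 m; ΔE = Δλ × 111600 × cos(17.14731°) = -0.00298 × 111600 × 0.955550 = -317.8 m.
Distance = √(ΔE² + ΔN²) = √((-317.8)² + (-84.8)²) = 328.9 m.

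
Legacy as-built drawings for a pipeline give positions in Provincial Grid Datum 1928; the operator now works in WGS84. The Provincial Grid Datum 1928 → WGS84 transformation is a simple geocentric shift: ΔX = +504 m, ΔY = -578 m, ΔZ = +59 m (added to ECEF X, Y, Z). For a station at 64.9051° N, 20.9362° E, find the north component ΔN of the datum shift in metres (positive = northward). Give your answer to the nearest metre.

ΔN = -214 m

The local north axis is (−sin φ cos λ, −sin φ sin λ, cos φ), giving ΔN = -426.292 + 187.040 + 25.023 = -214.23 m.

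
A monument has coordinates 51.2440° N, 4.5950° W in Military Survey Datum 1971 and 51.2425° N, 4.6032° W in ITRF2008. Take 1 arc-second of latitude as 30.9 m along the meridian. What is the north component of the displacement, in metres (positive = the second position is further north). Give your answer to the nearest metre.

Δφ = 51.2425° − 51.2440° = -0.0015°; Δλ = -4.6032° − -4.5950° = -0.0082°.
1° of latitude = 3600 × 30.90 = 111240 m.
ΔN = Δφ × 111240 = -166.9 m; ΔE = Δλ × 111240 × cos(51.2440°) = -0.0082 × 111240 × 0.626005 = -571.0 m.

ΔN = -167 m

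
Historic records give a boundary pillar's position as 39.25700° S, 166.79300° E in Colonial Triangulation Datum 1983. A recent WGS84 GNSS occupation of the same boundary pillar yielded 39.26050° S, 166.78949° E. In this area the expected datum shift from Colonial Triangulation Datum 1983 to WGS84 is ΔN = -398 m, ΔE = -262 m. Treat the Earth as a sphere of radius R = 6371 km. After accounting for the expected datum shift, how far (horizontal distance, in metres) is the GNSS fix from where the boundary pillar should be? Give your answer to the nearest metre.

Observed coordinate differences: Δφ = -0.00350°, Δλ = -0.00351°.
Converting to metres (1° lat = 111195 m, cos φ = 0.774315): observed ΔN = -389.2 m, observed ΔE = -302.2 m.
Subtracting the expected shift leaves a residual of -389.2 − (-398) = 8.8 m north and -302.2 − (-262) = -40.2 m east.
Residual distance = √(8.8² + (-40.2)²) = 41.2 m.

41 m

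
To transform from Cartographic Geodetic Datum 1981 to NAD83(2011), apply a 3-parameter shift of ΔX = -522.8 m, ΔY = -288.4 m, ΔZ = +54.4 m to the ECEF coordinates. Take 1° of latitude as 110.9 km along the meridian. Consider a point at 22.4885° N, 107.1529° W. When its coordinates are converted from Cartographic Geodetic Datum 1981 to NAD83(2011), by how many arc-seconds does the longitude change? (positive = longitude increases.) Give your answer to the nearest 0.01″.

sin φ = 0.382498, cos φ = 0.923956, sin λ = -0.955521, cos λ = -0.294923.
East component: ΔE = −sin λ·ΔX + cos λ·ΔY = −(-0.955521)(-522.8) + (-0.294923)(-288.4) = -414.49 m.
1° of latitude spans 110900 m; at latitude φ, 1° of longitude spans that × cos φ = 102466.8 m, so Δλ = -414.49 / 102466.8 × 3600 = -14.562″.

Δλ = -14.56″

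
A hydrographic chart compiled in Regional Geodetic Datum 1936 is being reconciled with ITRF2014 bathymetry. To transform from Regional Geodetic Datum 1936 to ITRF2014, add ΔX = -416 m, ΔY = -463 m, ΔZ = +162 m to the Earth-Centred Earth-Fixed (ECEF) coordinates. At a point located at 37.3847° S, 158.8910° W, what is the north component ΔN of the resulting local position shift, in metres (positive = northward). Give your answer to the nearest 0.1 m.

ΔN = 465.6 m

The local north axis is (−sin φ cos λ, −sin φ sin λ, cos φ), giving ΔN = 235.631 + 101.242 + 128.721 = 465.59 m.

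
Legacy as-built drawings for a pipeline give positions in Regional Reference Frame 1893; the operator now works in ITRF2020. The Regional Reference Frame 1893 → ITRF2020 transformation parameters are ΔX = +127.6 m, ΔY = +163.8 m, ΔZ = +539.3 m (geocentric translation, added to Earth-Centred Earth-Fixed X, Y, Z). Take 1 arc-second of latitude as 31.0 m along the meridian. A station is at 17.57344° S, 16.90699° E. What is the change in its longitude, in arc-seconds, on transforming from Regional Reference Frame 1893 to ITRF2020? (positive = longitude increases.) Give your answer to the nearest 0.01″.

sin φ = -0.301928, cos φ = 0.953331, sin λ = 0.290819, cos λ = 0.956778.
East component: ΔE = −sin λ·ΔX + cos λ·ΔY = −(0.290819)(127.6) + (0.956778)(163.8) = 119.61 m.
1° of latitude spans 3600 × 31.00 = 111600 m; at latitude φ, 1° of longitude spans that × cos φ = 106391.7 m, so Δλ = 119.61 / 106391.7 × 3600 = 4.047″.

Δλ = 4.05″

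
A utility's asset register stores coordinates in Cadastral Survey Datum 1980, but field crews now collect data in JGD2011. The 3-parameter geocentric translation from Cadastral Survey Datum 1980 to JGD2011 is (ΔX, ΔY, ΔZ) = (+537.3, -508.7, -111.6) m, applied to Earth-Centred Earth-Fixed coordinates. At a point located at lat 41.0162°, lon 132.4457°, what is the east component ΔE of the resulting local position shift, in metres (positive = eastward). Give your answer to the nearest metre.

ΔE = -53 m

At φ = 41.0162°, λ = 132.4457°: sin φ = 0.656272, cos φ = 0.754524, sin λ = 0.737917, cos λ = -0.674891.
ΔE = −sin λ·ΔX + cos λ·ΔY = −(0.737917)·(537.3) + (-0.674891)·(-508.7) = -53.17 m.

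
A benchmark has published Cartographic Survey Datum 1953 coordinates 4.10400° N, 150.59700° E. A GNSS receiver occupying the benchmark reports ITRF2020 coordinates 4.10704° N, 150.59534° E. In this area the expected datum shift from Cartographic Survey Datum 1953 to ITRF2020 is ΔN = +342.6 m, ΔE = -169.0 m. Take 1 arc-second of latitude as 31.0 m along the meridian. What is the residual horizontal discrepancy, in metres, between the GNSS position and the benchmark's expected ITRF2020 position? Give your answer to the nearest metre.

Observed coordinate differences: Δφ = +0.00304°, Δλ = -0.00166°.
Converting to metres (1° lat = 111600 m, cos φ = 0.997436): observed ΔN = 339.3 m, observed ΔE = -184.8 m.
Subtracting the expected shift leaves a residual of 339.3 − (342.6) = -3.3 m north and -184.8 − (-169.0) = -15.8 m east.
Residual distance = √((-3.3)² + (-15.8)²) = 16.1 m.

16 m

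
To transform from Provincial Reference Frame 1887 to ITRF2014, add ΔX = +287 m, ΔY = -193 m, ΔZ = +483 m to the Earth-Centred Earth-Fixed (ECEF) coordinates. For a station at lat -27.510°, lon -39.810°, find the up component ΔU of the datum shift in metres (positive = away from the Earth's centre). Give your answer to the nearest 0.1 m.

ΔU = 82.0 m

At φ = -27.510°, λ = -39.810°: sin φ = -0.461903, cos φ = 0.886930, sin λ = -0.640244, cos λ = 0.768172.
ΔU = cos φ cos λ·ΔX + cos φ sin λ·ΔY + sin φ·ΔZ = (0.886930)(0.768172)(287) + (0.886930)(-0.640244)(-193) + (-0.461903)(483) = 82.03 m.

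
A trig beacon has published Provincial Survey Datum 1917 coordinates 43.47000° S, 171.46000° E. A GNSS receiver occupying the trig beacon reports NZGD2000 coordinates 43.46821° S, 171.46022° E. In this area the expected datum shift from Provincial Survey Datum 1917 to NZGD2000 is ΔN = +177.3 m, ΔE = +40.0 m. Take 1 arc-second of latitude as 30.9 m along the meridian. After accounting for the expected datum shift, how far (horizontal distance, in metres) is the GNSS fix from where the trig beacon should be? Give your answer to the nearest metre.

Observed coordinate differences: Δφ = +0.00179°, Δλ = +0.00022°.
Converting to metres (1° lat = 111240 m, cos φ = 0.725735): observed ΔN = 199.1 m, observed ΔE = 17.8 m.
Subtracting the expected shift leaves a residual of 199.1 − (177.3) = 21.8 m north and 17.8 − (40.0) = -22.2 m east.
Residual distance = √(21.8² + (-22.2)²) = 31.2 m.

31 m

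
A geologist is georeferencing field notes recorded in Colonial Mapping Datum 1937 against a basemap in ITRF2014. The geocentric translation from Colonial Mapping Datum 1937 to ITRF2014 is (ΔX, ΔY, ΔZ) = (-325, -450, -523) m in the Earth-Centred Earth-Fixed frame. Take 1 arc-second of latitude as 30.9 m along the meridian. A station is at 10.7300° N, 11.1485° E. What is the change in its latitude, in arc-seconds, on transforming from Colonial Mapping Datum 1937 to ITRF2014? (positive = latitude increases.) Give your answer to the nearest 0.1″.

Δφ = -14.2″

sin φ = 0.186181, cos φ = 0.982515, sin λ = 0.193353, cos λ = 0.981129.
North component: ΔN = −sin φ cos λ·ΔX − sin φ sin λ·ΔY + cos φ·ΔZ = −(0.186181)(0.981129)(-325) − (0.186181)(0.193353)(-450) + (0.982515)(-523) = -438.29 m.
1° of latitude spans 3600 × 30.90 = 111240 m, so Δφ = -438.29 / 111240 × 3600 = -14.184″.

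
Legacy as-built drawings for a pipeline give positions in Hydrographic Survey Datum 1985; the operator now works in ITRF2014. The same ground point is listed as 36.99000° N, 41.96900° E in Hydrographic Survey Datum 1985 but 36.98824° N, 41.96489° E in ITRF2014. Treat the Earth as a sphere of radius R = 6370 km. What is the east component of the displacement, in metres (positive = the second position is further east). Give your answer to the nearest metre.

Δφ = 36.98824° − 36.99000° = -0.00176°; Δλ = 41.96489° − 41.96900° = -0.00411°.
1° along a meridian = πR/180 = 111177 m.
ΔN = Δφ × 111177 = -195.7 m; ΔE = Δλ × 111177 × cos(36.99000°) = -0.00411 × 111177 × 0.798741 = -365.0 m.

ΔE = -365 m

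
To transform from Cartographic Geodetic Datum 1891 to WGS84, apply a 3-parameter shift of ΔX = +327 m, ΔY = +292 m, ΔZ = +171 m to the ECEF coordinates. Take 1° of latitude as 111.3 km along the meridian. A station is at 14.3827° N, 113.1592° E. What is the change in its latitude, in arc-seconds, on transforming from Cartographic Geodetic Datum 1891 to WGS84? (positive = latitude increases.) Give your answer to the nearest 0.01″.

Δφ = 4.23″

sin φ = 0.248397, cos φ = 0.968658, sin λ = 0.919416, cos λ = -0.393287.
North component: ΔN = −sin φ cos λ·ΔX − sin φ sin λ·ΔY + cos φ·ΔZ = −(0.248397)(-0.393287)(327) − (0.248397)(0.919416)(292) + (0.968658)(171) = 130.90 m.
1° of latitude spans 111300 m, so Δφ = 130.90 / 111300 × 3600 = 4.234″.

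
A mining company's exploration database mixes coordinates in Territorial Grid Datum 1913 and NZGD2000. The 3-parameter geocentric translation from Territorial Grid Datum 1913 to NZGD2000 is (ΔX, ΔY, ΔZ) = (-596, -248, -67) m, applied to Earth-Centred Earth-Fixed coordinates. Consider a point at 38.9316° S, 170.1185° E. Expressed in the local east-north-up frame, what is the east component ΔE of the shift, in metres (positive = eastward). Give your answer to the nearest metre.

ΔE = 347 m

The local east axis at (φ, λ) is (−sin λ, cos λ, 0), so ΔE = −sin(170.1185°)·(-596) + cos(170.1185°)·(-248) = 346.60 m.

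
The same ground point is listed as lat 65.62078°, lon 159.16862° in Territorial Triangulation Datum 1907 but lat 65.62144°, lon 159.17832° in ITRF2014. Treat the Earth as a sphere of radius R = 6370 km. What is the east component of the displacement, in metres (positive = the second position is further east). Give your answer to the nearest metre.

ΔE = 445 m

Δφ = 65.62144° − 65.62078° = +0.00066°; Δλ = 159.17832° − 159.16862° = +0.00970°.
1° along a meridian = πR/180 = 111177 m.
ΔN = Δφ × 111177 = 73.4 m; ΔE = Δλ × 111177 × cos(65.62078°) = +0.00970 × 111177 × 0.412774 = 445.1 m.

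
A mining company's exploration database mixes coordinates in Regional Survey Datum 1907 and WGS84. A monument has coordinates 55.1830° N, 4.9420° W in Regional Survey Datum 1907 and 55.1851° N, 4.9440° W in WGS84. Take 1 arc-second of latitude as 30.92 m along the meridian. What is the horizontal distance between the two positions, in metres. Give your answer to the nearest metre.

Δφ = 55.1851° − 55.1830° = +0.0021°; Δλ = -4.9440° − -4.9420° = -0.0020°.
1° of latitude = 3600 × 30.92 = 111312 m.
ΔN = Δφ × 111312 = 233.8 m; ΔE = Δλ × 111312 × cos(55.1830°) = -0.0020 × 111312 × 0.570957 = -127.1 m.
Distance = √(ΔE² + ΔN²) = √((-127.1)² + 233.8²) = 266.1 m.

266 m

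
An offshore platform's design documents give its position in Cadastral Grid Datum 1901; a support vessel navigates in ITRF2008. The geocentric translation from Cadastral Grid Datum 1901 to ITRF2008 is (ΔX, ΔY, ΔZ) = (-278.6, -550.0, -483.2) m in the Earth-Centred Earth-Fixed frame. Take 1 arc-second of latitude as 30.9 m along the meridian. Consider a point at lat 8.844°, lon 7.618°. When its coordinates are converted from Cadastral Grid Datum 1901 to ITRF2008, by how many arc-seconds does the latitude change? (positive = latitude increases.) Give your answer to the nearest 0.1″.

sin φ = 0.153745, cos φ = 0.988111, sin λ = 0.132568, cos λ = 0.991174.
North component: ΔN = −sin φ cos λ·ΔX − sin φ sin λ·ΔY + cos φ·ΔZ = −(0.153745)(0.991174)(-278.6) − (0.153745)(0.132568)(-550.0) + (0.988111)(-483.2) = -423.79 m.
1° of latitude spans 3600 × 30.90 = 111240 m, so Δφ = -423.79 / 111240 × 3600 = -13.715″.

Δφ = -13.7″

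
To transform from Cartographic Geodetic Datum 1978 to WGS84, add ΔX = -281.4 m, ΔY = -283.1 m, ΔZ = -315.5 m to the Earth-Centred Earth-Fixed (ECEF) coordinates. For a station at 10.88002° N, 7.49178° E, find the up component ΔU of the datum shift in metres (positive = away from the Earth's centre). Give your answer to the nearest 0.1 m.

At φ = 10.88002°, λ = 7.49178°: sin φ = 0.188753, cos φ = 0.982025, sin λ = 0.130384, cos λ = 0.991464.
ΔU = cos φ cos λ·ΔX + cos φ sin λ·ΔY + sin φ·ΔZ = (0.982025)(0.991464)(-281.4) + (0.982025)(0.130384)(-283.1) + (0.188753)(-315.5) = -369.78 m.

ΔU = -369.8 m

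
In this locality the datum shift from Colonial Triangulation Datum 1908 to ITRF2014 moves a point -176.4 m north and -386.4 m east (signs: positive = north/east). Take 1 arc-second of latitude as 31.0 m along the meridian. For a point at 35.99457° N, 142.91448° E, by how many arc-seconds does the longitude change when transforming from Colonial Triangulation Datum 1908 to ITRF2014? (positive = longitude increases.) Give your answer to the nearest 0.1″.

At latitude 35.99457°, cos φ = 0.809073.
1″ of longitude at this latitude = 31.00 × cos φ = 25.0813 m, so Δλ = -386.4 / 25.0813 = -15.406″.

Δλ = -15.4″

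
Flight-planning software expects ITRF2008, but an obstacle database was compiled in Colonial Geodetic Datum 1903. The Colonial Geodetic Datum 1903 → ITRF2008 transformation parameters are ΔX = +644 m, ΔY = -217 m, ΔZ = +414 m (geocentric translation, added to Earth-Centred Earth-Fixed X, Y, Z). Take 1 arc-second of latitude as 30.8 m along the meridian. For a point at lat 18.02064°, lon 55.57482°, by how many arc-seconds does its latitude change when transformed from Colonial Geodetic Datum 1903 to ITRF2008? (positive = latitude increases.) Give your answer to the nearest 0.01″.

Δφ = 10.92″

sin φ = 0.309360, cos φ = 0.950945, sin λ = 0.824865, cos λ = 0.565330.
North component: ΔN = −sin φ cos λ·ΔX − sin φ sin λ·ΔY + cos φ·ΔZ = −(0.309360)(0.565330)(644) − (0.309360)(0.824865)(-217) + (0.950945)(414) = 336.44 m.
1° of latitude spans 3600 × 30.80 = 110880 m, so Δφ = 336.44 / 110880 × 3600 = 10.923″.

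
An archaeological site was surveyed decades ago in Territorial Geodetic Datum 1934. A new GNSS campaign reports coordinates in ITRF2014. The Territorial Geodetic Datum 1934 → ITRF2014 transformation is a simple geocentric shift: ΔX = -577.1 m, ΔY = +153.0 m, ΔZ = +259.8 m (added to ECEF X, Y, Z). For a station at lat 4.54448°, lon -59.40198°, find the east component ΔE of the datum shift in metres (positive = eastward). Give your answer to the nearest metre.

At φ = 4.54448°, λ = -59.40198°: sin φ = 0.079233, cos φ = 0.996856, sin λ = -0.860760, cos λ = 0.509012.
ΔE = −sin λ·ΔX + cos λ·ΔY = −(-0.860760)·(-577.1) + (0.509012)·(153.0) = -418.87 m.

ΔE = -419 m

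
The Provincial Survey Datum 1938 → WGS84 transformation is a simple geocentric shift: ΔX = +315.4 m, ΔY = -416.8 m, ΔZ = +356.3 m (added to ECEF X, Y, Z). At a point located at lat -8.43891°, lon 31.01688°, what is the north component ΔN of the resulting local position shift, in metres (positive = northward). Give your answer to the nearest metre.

At φ = -8.43891°, λ = 31.01688°: sin φ = -0.146755, cos φ = 0.989173, sin λ = 0.515291, cos λ = 0.857016.
ΔN = −sin φ cos λ·ΔX − sin φ sin λ·ΔY + cos φ·ΔZ = −(-0.146755)(0.857016)(315.4) − (-0.146755)(0.515291)(-416.8) + (0.989173)(356.3) = 360.59 m.

ΔN = 361 m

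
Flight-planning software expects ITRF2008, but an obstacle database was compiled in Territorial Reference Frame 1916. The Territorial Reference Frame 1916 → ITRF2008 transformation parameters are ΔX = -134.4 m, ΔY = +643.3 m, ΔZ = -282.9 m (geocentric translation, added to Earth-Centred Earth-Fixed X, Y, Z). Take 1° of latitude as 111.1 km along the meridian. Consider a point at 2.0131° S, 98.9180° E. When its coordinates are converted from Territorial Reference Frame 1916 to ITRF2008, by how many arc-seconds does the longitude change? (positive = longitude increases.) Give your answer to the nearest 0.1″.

sin φ = -0.035128, cos φ = 0.999383, sin λ = 0.987911, cos λ = -0.155021.
East component: ΔE = −sin λ·ΔX + cos λ·ΔY = −(0.987911)(-134.4) + (-0.155021)(643.3) = 33.05 m.
1° of latitude spans 111100 m; at latitude φ, 1° of longitude spans that × cos φ = 111031.4 m, so Δλ = 33.05 / 111031.4 × 3600 = 1.072″.

Δλ = 1.1″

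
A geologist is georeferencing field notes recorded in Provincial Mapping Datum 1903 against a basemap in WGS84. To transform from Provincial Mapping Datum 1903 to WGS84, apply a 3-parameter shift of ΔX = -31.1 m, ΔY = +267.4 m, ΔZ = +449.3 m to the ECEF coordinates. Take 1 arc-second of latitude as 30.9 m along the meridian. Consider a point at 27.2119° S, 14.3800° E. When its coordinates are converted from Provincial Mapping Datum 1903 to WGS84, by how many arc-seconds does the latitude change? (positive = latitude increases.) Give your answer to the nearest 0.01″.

Δφ = 13.47″

sin φ = -0.457283, cos φ = 0.889321, sin λ = 0.248352, cos λ = 0.968670.
North component: ΔN = −sin φ cos λ·ΔX − sin φ sin λ·ΔY + cos φ·ΔZ = −(-0.457283)(0.968670)(-31.1) − (-0.457283)(0.248352)(267.4) + (0.889321)(449.3) = 416.16 m.
1° of latitude spans 3600 × 30.90 = 111240 m, so Δφ = 416.16 / 111240 × 3600 = 13.468″.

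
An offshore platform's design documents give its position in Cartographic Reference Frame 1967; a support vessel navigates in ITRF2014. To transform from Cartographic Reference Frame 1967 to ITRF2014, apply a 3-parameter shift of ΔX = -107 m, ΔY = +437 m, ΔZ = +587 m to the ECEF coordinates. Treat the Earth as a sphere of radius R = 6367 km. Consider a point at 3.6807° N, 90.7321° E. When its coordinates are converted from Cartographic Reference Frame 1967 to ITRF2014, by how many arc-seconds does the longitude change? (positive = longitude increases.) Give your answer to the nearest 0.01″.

Δλ = 3.29″

sin φ = 0.064196, cos φ = 0.997937, sin λ = 0.999918, cos λ = -0.012777.
East component: ΔE = −sin λ·ΔX + cos λ·ΔY = −(0.999918)(-107) + (-0.012777)(437) = 101.41 m.
1° of latitude spans πR/180 = 111125 m; at latitude φ, 1° of longitude spans that × cos φ = 110895.9 m, so Δλ = 101.41 / 110895.9 × 3600 = 3.292″.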